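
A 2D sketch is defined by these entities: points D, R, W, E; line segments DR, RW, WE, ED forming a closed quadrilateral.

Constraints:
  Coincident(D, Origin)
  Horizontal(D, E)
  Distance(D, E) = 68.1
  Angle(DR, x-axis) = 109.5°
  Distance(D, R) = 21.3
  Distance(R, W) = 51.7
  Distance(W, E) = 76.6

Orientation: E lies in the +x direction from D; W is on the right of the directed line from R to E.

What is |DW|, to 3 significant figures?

31.4

Checks: |RW| = 51.70 ✓; |WE| = 76.60 ✓.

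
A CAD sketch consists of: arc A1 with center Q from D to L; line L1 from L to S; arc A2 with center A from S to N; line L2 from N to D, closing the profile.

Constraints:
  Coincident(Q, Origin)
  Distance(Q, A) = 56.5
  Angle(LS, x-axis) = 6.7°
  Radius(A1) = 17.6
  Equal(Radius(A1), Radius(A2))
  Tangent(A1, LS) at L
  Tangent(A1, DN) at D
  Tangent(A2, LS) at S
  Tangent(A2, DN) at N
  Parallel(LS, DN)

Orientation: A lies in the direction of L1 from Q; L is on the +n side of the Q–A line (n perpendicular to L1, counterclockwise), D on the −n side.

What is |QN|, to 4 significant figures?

59.18

The slot axis is L1's direction at 6.7°, so u = (cos 6.7°, sin 6.7°) = (0.9932, 0.1167) and n = (−sin 6.7°, cos 6.7°) = (-0.1167, 0.9932). Q is at the origin and A lies 56.5 along u from Q, so A = 56.5·u = (56.11, 6.592). Tangency of A1 to both parallel lines with radius 17.6 puts L and D at Q ± 17.6·n: L = (-2.053, 17.48), D = (2.053, -17.48). Equal radii place S and N the same way about A: S = A + 17.6·n = (54.06, 24.07), N = A − 17.6·n = (58.17, -10.89). Then |QN| = |N − Q| = 59.18.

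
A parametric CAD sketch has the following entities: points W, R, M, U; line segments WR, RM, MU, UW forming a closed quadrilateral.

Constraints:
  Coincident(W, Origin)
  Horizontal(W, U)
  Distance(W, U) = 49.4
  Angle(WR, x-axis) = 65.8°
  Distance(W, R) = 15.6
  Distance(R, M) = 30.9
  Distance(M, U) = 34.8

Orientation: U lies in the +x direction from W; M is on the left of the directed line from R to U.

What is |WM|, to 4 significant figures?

44.69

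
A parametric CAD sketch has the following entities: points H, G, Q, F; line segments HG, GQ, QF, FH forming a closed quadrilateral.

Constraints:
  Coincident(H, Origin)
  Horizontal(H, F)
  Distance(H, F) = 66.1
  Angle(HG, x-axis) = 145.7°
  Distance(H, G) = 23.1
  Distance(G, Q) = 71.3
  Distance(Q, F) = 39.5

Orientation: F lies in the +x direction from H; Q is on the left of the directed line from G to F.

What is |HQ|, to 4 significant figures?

60.14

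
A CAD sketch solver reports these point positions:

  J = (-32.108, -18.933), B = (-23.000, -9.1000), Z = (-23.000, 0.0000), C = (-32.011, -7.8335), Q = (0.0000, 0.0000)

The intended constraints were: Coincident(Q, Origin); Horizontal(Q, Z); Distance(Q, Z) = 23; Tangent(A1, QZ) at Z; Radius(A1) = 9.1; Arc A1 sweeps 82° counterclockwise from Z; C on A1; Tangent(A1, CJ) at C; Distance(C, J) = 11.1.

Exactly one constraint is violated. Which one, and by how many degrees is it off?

Tangent(A1, CJ) at C — off by 7.50°.

Q = (0.00, 0.00) ✓; Q.y = 0.00, Z.y = 0.00 ✓; |QZ| = 23.00 ✓; ∠(BZ, ZQ) = 90.00° ✓; |BZ| = 9.100 ✓; bearing(B→C) − bearing(B→Z) = 82.00° ✓; |BC| = 9.100 ✓; ∠(BC, CJ) = 82.50° ✗; |CJ| = 11.10 ✓.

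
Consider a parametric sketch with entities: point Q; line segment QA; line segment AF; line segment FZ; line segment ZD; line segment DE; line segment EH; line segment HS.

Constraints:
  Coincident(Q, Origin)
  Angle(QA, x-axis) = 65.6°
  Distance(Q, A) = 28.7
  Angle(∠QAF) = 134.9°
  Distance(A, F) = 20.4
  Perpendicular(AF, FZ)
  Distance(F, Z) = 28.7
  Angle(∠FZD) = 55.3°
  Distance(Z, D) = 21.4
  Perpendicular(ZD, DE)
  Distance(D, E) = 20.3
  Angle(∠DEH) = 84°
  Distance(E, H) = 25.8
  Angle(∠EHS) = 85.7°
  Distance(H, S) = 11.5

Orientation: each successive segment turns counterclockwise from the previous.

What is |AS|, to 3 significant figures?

35.8

Q is at the origin; QA runs at 65.6° with length 28.7, so A = (11.9, 26.1). ∠QAF = 134.9° gives AF at 111° from the x-axis; with |AF| = 20.4, F = (4.65, 45.2). The perpendicularity gives FZ at right angles to AF, so FZ runs at -159°; with |FZ| = 28.7, Z = (-22.2, 35.1). ∠FZD = 55.3° gives ZD at -34.6° from the x-axis; with |ZD| = 21.4, D = (-4.59, 22.9). ZD ⟂ DE, so DE runs at 55.4°; with |DE| = 20.3, E = (6.94, 39.6). ∠DEH = 84.0° gives EH at 151° from the x-axis; with |EH| = 25.8, H = (-15.7, 52.0). ∠EHS = 85.7° gives HS at -114° from the x-axis; with |HS| = 11.5, S = (-20.4, 41.5). Then |AS| = |S − A| = 35.8.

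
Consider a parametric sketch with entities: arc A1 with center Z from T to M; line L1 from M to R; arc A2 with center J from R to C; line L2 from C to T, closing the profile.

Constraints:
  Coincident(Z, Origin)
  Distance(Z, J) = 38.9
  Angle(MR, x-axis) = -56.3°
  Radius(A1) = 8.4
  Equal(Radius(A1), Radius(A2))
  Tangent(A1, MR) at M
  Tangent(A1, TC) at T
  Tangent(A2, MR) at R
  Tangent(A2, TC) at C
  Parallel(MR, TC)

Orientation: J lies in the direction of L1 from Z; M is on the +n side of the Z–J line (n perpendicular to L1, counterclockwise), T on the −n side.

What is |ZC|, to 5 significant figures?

39.797

Tangency of A1 to both parallel lines with radius 8.4 puts M and T at Z ± 8.4·n: M = (6.9884, 4.6607), T = (-6.9884, -4.6607). Equal radii place R and C the same way about J: R = J + 8.4·n = (28.572, -27.702), C = J − 8.4·n = (14.595, -37.024). Then |ZC| = |C − Z| = 39.797.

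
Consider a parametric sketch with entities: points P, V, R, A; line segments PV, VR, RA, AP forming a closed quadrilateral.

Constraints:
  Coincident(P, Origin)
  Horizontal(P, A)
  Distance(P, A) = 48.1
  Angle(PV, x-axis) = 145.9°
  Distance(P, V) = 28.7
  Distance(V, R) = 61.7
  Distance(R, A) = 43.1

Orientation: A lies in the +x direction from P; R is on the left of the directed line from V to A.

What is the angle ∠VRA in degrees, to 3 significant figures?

87.4°

P is at the origin; P and A share the same y with |PA| = 48.1 and A in +x, so A = (48.1, 0). PV runs at 145.9° with |PV| = 28.7, so V = (-23.8, 16.1). R is determined by |VR| = 61.7 and |RA| = 43.1 together: it lies at the intersection of circle(V, 61.7) and circle(A, 43.1). With |VA| = 73.6, the foot of the radical line on VA is 50.1 from V and the perpendicular offset is √(61.7² − 50.1²) = 36.1. Taking the left-of-VA solution: R = (33.0, 40.4).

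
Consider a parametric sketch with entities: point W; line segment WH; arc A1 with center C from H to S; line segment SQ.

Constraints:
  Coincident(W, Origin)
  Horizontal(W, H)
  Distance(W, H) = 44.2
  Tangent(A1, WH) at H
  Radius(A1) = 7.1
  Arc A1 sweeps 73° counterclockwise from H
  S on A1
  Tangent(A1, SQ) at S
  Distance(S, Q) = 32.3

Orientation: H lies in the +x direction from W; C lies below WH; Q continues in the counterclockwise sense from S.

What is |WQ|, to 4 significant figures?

45.52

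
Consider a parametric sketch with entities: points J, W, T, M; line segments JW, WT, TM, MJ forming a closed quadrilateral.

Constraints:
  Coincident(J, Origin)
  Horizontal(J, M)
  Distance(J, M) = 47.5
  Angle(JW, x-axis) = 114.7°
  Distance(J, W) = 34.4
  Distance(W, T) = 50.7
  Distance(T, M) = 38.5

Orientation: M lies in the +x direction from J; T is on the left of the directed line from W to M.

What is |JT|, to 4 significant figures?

51.46

Checks: |WT| = 50.70 ✓; |TM| = 38.50 ✓.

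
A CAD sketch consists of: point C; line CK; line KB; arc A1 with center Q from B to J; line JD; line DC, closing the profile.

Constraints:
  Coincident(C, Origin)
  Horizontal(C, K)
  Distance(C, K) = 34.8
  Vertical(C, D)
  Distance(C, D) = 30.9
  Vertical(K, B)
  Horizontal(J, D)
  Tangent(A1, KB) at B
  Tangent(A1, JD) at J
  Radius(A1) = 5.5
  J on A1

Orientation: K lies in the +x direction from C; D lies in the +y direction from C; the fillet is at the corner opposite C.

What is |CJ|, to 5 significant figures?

42.583

The virtual corner opposite C is at (34.800, 30.900). Tangency of A1 to KB means the radius QB is perpendicular to KB and since A1 is tangent to JD there, QJ ⟂ JD, with radius 5.5, so the center Q sits 5.5 in from both sides at Q = (29.300, 25.400). That places the tangent points at B = (34.800, 25.400) on KB and J = (29.300, 30.900) on JD. Then |CJ| = |J − C| = 42.583.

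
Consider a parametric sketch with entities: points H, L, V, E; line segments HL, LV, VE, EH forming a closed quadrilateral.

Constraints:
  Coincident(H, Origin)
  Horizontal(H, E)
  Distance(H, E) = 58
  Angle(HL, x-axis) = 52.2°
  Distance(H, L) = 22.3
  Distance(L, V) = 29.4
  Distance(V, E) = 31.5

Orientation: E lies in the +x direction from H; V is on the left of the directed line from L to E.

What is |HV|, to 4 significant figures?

49.50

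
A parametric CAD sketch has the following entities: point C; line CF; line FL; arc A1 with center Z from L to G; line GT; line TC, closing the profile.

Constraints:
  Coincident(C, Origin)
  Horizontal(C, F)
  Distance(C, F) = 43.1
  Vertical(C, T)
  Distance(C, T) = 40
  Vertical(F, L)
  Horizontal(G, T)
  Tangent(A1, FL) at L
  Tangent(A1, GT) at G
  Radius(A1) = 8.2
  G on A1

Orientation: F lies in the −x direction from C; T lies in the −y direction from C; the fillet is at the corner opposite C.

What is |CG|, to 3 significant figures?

53.1

C is at the origin; C and F share the same y with |CF| = 43.1 and F on the −x side, so F = (-43.1, 0.00). CT is vertical with |CT| = 40.0 and T on the −y side, so T = (0.00, -40.0). The virtual corner opposite C is at (-43.1, -40.0). A1 meets FL tangentially, so ZL is at right angles to FL and tangency of A1 to GT means the radius ZG is perpendicular to GT, with radius 8.2, so the center Z sits 8.2 in from both sides at Z = (-34.9, -31.8). That places the tangent points at L = (-43.1, -31.8) on FL and G = (-34.9, -40.0) on GT. Then |CG| = |G − C| = 53.1.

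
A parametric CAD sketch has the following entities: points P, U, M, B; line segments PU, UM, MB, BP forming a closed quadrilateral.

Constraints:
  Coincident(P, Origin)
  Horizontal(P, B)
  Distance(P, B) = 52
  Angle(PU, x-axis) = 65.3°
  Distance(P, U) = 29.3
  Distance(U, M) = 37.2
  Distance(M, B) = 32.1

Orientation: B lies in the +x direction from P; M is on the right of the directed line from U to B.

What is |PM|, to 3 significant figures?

23.3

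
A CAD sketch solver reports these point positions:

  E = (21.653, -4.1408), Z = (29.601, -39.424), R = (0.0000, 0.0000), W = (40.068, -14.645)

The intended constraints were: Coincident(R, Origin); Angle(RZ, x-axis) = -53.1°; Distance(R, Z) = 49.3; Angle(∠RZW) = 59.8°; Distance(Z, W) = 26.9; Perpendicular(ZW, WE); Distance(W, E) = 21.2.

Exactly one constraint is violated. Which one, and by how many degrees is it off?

Perpendicular(ZW, WE) — off by 6.80°.

R = (0.00, 0.00) ✓; RZ at -53.10° ✓; |RZ| = 49.30 ✓; ∠RZW = 59.80° ✓; |ZW| = 26.90 ✓; ∠(ZW, WE) = 83.20° ✗; |WE| = 21.20 ✓.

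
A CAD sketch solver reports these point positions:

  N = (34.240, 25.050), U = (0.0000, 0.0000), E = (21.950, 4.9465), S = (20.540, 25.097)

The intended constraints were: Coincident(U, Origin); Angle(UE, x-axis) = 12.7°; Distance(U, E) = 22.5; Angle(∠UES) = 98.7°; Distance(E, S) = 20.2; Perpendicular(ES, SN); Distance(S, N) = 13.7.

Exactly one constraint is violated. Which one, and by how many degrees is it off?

Perpendicular(ES, SN) — off by 4.20°.

U = (0.00, 0.00) ✓; UE at 12.70° ✓; |UE| = 22.50 ✓; ∠UES = 98.70° ✓; |ES| = 20.20 ✓; ∠(ES, SN) = 94.20° ✗; |SN| = 13.70 ✓.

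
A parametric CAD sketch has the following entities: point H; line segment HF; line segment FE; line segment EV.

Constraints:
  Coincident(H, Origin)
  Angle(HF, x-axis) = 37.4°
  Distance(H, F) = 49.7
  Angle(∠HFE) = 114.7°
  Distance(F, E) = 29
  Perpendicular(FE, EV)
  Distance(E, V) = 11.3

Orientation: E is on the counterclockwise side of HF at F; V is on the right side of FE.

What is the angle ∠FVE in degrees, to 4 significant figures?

68.71°

H is at the origin; HF runs at 37.4° with length 49.7, so F = 49.7·(cos 37.4°, sin 37.4°) = (39.48, 30.19). ∠HFE = 114.7°, so FE runs at 37.4° + (180° − 114.7°) = 102.7° from the x-axis; with |FE| = 29.0, E = F + 29.0·(cos 102.7°, sin 102.7°) = (33.11, 58.48). FE is perpendicular to EV; with |EV| = 11.3 on the right of FE, V = E + 11.3·(0.9755, 0.2198) = (44.13, 60.96). Then cos ∠FVE = VF·VE / (|VF||VE|), giving 68.71°.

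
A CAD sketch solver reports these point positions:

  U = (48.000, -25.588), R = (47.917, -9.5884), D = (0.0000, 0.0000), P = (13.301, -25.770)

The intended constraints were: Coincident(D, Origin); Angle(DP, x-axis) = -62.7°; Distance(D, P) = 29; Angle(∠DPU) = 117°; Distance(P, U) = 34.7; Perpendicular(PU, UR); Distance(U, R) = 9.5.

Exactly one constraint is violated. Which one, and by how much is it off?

Distance(U, R) = 9.5 — off by 6.50.

D = (0.00, 0.00) ✓; DP at -62.70° ✓; |DP| = 29.00 ✓; ∠DPU = 117.0° ✓; |PU| = 34.70 ✓; ∠(PU, UR) = 90.00° ✓; |UR| = 16.00 ✗.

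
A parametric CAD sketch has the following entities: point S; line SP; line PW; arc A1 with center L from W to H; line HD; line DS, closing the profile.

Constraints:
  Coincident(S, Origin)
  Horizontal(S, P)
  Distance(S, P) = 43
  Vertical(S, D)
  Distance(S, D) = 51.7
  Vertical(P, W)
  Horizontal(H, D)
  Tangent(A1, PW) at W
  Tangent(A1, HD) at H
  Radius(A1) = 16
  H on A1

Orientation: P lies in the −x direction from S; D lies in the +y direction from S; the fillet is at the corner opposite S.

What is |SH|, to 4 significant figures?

58.33

S is at the origin; SP is horizontal with |SP| = 43.0 and P on the −x side, so P = (-43.00, 0.000). S and D share the same x with |SD| = 51.7 and D on the +y side, so D = (0.000, 51.70). The virtual corner opposite S is at (-43.00, 51.70). The tangent condition forces LW to be normal to PW and since A1 is tangent to HD there, LH ⟂ HD, with radius 16.0, so the center L sits 16.0 in from both sides at L = (-27.00, 35.70). That places the tangent points at W = (-43.00, 35.70) on PW and H = (-27.00, 51.70) on HD. Then |SH| = |H − S| = 58.33.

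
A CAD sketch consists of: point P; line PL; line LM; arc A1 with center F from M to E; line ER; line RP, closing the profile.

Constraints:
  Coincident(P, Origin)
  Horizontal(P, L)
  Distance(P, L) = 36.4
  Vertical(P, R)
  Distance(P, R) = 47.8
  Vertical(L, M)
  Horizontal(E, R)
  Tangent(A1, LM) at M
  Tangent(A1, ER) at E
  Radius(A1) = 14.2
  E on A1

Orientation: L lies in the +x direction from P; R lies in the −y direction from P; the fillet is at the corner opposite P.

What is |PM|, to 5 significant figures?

49.537

The virtual corner opposite P is at (36.400, -47.800). Since A1 is tangent to LM there, FM ⟂ LM and the tangent condition forces FE to be normal to ER, with radius 14.2, so the center F sits 14.2 in from both sides at F = (22.200, -33.600). That places the tangent points at M = (36.400, -33.600) on LM and E = (22.200, -47.800) on ER. Then |PM| = |M − P| = 49.537.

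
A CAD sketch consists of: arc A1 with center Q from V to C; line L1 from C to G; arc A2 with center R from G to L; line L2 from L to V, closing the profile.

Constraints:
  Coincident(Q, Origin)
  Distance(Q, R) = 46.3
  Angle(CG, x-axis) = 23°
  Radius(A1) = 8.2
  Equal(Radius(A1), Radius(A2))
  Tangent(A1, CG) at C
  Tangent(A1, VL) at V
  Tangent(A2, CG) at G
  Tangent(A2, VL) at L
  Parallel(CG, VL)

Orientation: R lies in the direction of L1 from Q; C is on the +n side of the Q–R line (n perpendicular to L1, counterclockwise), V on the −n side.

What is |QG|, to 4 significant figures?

47.02

The slot axis is L1's direction at 23.0°, so u = (cos 23.0°, sin 23.0°) = (0.9205, 0.3907) and n = (−sin 23.0°, cos 23.0°) = (-0.3907, 0.9205). Q is at the origin and R lies 46.3 along u from Q, so R = 46.3·u = (42.62, 18.09). Tangency of A1 to both parallel lines with radius 8.2 puts C and V at Q ± 8.2·n: C = (-3.204, 7.548), V = (3.204, -7.548). Equal radii place G and L the same way about R: G = R + 8.2·n = (39.42, 25.64), L = R − 8.2·n = (45.82, 10.54). Then |QG| = |G − Q| = 47.02.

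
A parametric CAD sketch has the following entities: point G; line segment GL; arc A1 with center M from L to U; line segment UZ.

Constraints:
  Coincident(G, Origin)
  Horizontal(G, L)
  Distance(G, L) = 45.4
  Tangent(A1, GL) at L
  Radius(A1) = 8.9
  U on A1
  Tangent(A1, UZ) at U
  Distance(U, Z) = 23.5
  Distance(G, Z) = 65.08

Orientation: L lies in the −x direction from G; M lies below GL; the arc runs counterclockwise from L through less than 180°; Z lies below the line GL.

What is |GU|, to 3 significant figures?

54.8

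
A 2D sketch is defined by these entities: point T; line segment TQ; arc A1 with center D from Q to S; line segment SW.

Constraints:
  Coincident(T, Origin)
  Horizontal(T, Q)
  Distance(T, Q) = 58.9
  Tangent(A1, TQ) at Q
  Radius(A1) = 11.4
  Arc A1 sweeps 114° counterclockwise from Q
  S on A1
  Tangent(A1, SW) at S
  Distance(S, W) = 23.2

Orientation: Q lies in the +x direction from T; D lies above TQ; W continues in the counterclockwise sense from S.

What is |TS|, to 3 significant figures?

71.1

The tangent condition forces DQ to be normal to TQ, so D = Q + (0, 11.4) = (58.9, 11.4). On A1, Q sits at bearing -90° from D; a 114° counterclockwise sweep puts S at bearing 24°, so S = D + 11.4·(cos 24°, sin 24°) = (69.3, 16.0). Then |TS| = |S − T| = 71.1.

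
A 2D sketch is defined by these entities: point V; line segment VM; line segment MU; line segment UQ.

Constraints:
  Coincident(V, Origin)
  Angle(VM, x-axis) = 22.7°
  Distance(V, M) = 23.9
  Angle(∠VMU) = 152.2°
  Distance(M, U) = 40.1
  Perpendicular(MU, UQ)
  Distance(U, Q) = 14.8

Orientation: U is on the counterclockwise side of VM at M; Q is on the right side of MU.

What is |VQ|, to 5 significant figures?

66.511

V is at the origin; VM runs at 22.7° with length 23.9, so M = 23.9·(cos 22.7°, sin 22.7°) = (22.049, 9.2232). ∠VMU = 152.2°, so MU runs at 22.7° + (180° − 152.2°) = 50.500° from the x-axis; with |MU| = 40.1, U = M + 40.1·(cos 50.500°, sin 50.500°) = (47.555, 40.165). MU is perpendicular to UQ; with |UQ| = 14.8 on the right of MU, Q = U + 14.8·(0.77162, -0.63608) = (58.975, 30.751). Then |VQ| = |Q − V| = 66.511.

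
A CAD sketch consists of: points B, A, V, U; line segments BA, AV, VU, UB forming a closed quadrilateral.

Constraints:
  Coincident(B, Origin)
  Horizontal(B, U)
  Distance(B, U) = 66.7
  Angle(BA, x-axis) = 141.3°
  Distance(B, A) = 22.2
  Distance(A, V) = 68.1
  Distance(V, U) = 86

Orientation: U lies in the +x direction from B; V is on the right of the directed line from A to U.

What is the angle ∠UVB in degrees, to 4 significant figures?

50.83°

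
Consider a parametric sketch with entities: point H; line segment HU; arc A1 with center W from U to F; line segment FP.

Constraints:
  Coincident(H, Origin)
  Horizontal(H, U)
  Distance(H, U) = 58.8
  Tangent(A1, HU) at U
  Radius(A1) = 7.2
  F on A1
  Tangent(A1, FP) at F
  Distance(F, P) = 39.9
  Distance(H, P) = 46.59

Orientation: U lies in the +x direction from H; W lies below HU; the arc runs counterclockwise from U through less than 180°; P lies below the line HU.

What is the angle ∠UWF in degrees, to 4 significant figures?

54.87°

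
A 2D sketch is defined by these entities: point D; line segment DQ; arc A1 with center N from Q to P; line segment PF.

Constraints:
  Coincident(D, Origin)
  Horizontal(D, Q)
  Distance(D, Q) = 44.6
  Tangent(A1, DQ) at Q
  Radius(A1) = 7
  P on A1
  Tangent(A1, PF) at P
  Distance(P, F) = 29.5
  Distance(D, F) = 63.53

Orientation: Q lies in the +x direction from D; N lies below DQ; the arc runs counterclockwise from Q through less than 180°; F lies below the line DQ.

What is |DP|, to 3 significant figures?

39.7

Checks: |NP| = 7.000 ✓; ∠(NP, PF) = 90.00° ✓; |PF| = 29.50 ✓; |DF| = 63.53 ✓.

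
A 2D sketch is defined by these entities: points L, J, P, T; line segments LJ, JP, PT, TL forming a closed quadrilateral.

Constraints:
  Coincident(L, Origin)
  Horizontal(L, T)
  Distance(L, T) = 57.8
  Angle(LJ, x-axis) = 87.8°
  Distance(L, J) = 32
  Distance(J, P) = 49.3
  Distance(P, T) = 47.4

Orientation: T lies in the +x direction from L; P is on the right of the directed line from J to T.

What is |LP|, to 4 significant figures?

20.60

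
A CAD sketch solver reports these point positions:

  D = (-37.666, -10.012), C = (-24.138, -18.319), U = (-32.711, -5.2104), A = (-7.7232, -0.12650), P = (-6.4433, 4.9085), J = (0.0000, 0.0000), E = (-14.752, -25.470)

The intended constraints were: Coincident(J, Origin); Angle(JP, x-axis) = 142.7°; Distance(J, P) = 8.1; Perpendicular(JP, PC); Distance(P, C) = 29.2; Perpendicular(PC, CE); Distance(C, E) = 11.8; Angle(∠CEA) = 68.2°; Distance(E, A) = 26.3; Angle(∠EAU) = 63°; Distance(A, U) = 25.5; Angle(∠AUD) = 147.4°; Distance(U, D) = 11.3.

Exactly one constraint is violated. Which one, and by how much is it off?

Distance(U, D) = 11.3 — off by 4.40.

J = (0.00, 0.00) ✓; JP at 142.7° ✓; |JP| = 8.100 ✓; ∠(JP, PC) = 90.00° ✓; |PC| = 29.20 ✓; ∠(PC, CE) = 90.00° ✓; |CE| = 11.80 ✓; ∠CEA = 68.20° ✓; |EA| = 26.30 ✓; ∠EAU = 63.00° ✓; |AU| = 25.50 ✓; ∠AUD = 147.4° ✓; |UD| = 6.900 ✗.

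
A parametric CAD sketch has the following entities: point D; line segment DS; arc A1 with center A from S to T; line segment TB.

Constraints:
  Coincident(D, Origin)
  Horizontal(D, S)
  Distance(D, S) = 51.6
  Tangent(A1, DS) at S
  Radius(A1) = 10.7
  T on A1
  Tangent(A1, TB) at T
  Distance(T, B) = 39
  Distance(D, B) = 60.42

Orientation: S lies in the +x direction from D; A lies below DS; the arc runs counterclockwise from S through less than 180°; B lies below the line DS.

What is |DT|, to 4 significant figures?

42.05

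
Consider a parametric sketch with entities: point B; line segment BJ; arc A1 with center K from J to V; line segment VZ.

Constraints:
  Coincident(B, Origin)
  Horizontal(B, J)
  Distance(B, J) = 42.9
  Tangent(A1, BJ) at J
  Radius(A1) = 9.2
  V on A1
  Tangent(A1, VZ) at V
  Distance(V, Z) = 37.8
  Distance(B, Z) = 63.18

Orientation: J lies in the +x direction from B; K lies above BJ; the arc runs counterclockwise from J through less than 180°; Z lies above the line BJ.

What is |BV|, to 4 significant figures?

53.05

Checks: |KV| = 9.200 ✓; ∠(KV, VZ) = 90.00° ✓; |VZ| = 37.80 ✓; |BZ| = 63.18 ✓.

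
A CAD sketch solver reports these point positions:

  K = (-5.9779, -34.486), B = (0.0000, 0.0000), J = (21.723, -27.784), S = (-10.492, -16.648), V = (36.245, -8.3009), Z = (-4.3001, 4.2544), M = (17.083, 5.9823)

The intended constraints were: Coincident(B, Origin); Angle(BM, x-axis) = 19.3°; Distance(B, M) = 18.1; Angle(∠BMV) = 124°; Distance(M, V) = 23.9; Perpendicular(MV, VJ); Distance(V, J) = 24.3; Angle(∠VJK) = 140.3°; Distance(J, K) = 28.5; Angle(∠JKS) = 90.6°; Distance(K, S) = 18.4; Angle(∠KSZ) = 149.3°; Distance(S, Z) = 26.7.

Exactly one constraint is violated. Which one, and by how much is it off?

Distance(S, Z) = 26.7 — off by 4.90.

B = (0.00, 0.00) ✓; BM at 19.30° ✓; |BM| = 18.10 ✓; ∠BMV = 124.0° ✓; |MV| = 23.90 ✓; ∠(MV, VJ) = 90.00° ✓; |VJ| = 24.30 ✓; ∠VJK = 140.3° ✓; |JK| = 28.50 ✓; ∠JKS = 90.60° ✓; |KS| = 18.40 ✓; ∠KSZ = 149.3° ✓; |SZ| = 21.80 ✗.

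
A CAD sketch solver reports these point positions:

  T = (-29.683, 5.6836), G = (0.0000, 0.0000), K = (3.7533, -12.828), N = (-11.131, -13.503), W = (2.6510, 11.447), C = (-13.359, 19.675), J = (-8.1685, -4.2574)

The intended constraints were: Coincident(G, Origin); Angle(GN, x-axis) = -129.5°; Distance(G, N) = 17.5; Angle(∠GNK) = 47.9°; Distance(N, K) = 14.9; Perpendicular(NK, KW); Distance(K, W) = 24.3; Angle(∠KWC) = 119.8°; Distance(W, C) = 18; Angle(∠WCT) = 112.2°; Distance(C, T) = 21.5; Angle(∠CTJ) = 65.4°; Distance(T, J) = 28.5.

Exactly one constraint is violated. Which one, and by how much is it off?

Distance(T, J) = 28.5 — off by 4.80.

G = (0.00, 0.00) ✓; GN at -129.5° ✓; |GN| = 17.50 ✓; ∠GNK = 47.90° ✓; |NK| = 14.90 ✓; ∠(NK, KW) = 90.00° ✓; |KW| = 24.30 ✓; ∠KWC = 119.8° ✓; |WC| = 18.00 ✓; ∠WCT = 112.2° ✓; |CT| = 21.50 ✓; ∠CTJ = 65.40° ✓; |TJ| = 23.70 ✗.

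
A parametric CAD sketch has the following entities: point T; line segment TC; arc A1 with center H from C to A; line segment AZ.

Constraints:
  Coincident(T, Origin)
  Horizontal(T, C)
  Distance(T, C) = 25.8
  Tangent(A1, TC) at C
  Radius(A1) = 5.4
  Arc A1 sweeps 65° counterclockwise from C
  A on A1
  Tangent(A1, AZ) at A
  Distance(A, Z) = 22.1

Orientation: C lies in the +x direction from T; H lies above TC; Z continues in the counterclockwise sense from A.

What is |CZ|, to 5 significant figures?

27.174

On A1, C sits at bearing -90° from H; a 65° counterclockwise sweep puts A at bearing -25°, so A = H + 5.4·(cos -25°, sin -25°) = (30.694, 3.1179). A1 meets AZ tangentially, so HA is at right angles to AZ, so AZ runs along (−sin -25°, cos -25°); with |AZ| = 22.1, Z = (40.034, 23.147). Then |CZ| = |Z − C| = 27.174.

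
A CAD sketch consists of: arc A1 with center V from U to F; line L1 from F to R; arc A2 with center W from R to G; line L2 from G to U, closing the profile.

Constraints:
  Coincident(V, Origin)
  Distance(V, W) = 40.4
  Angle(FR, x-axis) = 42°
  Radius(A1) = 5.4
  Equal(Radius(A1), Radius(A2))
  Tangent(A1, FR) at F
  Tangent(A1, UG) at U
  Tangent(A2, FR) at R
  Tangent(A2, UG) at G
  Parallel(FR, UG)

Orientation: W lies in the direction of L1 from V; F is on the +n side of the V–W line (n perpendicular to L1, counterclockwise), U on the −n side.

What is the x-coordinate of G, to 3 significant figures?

33.6

The slot axis is L1's direction at 42.0°, so u = (cos 42.0°, sin 42.0°) = (0.743, 0.669) and n = (−sin 42.0°, cos 42.0°) = (-0.669, 0.743). V is at the origin and W lies 40.4 along u from V, so W = 40.4·u = (30.0, 27.0). Tangency of A1 to both parallel lines with radius 5.4 puts F and U at V ± 5.4·n: F = (-3.61, 4.01), U = (3.61, -4.01). Equal radii place R and G the same way about W: R = W + 5.4·n = (26.4, 31.0), G = W − 5.4·n = (33.6, 23.0). So G.x = 33.6.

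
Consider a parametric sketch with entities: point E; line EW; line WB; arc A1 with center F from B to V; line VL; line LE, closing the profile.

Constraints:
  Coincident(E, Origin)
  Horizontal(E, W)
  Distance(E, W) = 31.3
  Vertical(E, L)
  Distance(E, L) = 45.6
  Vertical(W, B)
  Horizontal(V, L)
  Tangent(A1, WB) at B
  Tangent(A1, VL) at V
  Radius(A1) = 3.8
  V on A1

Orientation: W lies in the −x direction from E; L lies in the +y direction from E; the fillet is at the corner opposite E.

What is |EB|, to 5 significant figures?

52.220

The virtual corner opposite E is at (-31.300, 45.600). Tangency of A1 to WB means the radius FB is perpendicular to WB and tangency of A1 to VL means the radius FV is perpendicular to VL, with radius 3.8, so the center F sits 3.8 in from both sides at F = (-27.500, 41.800). That places the tangent points at B = (-31.300, 41.800) on WB and V = (-27.500, 45.600) on VL. Then |EB| = |B − E| = 52.220.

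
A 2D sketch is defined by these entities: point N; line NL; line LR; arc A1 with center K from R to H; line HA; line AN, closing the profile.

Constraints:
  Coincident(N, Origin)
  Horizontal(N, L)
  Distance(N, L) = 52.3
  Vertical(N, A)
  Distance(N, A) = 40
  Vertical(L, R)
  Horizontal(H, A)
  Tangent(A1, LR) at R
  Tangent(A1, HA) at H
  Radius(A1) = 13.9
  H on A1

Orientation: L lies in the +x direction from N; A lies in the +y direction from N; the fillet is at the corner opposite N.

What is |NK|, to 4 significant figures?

46.43

N is at the origin; NL is horizontal with |NL| = 52.3 and L on the +x side, so L = (52.30, 0.000). N and A share the same x with |NA| = 40.0 and A on the +y side, so A = (0.000, 40.00). The virtual corner opposite N is at (52.30, 40.00). Since A1 is tangent to LR there, KR ⟂ LR and A1 meets HA tangentially, so KH is at right angles to HA, with radius 13.9, so the center K sits 13.9 in from both sides at K = (38.40, 26.10). Then |NK| = |K − N| = 46.43.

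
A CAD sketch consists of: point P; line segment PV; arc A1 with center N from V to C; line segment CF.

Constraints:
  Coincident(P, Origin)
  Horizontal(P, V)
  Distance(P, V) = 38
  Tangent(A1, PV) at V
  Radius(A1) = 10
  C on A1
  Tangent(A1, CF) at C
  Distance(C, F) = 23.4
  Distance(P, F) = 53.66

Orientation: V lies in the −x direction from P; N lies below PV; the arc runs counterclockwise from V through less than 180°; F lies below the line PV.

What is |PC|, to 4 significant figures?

49.28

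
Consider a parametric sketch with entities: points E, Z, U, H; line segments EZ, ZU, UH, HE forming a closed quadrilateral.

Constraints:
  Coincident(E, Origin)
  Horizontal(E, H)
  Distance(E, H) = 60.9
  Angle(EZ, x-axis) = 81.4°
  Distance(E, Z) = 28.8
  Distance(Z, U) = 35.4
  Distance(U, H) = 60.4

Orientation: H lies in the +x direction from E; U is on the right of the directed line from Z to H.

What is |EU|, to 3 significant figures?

6.81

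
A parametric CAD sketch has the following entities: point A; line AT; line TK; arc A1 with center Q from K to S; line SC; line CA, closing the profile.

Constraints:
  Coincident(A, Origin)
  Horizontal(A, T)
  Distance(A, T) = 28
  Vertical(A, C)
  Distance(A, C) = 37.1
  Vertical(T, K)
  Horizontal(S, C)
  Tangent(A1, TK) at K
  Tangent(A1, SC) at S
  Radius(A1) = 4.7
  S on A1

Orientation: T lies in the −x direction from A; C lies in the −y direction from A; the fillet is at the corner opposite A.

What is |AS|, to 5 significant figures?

43.810

The virtual corner opposite A is at (-28.000, -37.100). Since A1 is tangent to TK there, QK ⟂ TK and since A1 is tangent to SC there, QS ⟂ SC, with radius 4.7, so the center Q sits 4.7 in from both sides at Q = (-23.300, -32.400). That places the tangent points at K = (-28.000, -32.400) on TK and S = (-23.300, -37.100) on SC. Then |AS| = |S − A| = 43.810.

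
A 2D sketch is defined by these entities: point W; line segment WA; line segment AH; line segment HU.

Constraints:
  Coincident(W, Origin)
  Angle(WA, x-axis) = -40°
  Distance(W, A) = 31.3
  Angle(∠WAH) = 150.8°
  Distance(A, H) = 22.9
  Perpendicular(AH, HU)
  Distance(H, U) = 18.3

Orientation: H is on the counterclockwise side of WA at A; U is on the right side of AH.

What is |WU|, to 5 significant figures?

60.409

W is at the origin; WA runs at -40.0° with length 31.3, so A = 31.3·(cos -40.0°, sin -40.0°) = (23.977, -20.119). ∠WAH = 150.8°, so AH runs at -40.0° + (180° − 150.8°) = -10.800° from the x-axis; with |AH| = 22.9, H = A + 22.9·(cos -10.800°, sin -10.800°) = (46.472, -24.410). AH is perpendicular to HU; with |HU| = 18.3 on the right of AH, U = H + 18.3·(-0.18738, -0.98229) = (43.042, -42.386). Then |WU| = |U − W| = 60.409.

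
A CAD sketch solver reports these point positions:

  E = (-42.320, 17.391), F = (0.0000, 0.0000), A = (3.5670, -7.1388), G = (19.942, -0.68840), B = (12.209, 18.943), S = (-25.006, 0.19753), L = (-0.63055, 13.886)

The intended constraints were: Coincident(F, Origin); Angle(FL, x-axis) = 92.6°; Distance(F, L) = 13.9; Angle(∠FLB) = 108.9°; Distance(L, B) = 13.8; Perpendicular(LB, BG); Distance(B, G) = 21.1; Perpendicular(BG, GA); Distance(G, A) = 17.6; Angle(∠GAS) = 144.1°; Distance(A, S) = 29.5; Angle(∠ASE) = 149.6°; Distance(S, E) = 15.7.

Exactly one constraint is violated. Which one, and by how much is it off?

Distance(S, E) = 15.7 — off by 8.70.

F = (0.00, 0.00) ✓; FL at 92.60° ✓; |FL| = 13.90 ✓; ∠FLB = 108.9° ✓; |LB| = 13.80 ✓; ∠(LB, BG) = 90.00° ✓; |BG| = 21.10 ✓; ∠(BG, GA) = 90.00° ✓; |GA| = 17.60 ✓; ∠GAS = 144.1° ✓; |AS| = 29.50 ✓; ∠ASE = 149.6° ✓; |SE| = 24.40 ✗.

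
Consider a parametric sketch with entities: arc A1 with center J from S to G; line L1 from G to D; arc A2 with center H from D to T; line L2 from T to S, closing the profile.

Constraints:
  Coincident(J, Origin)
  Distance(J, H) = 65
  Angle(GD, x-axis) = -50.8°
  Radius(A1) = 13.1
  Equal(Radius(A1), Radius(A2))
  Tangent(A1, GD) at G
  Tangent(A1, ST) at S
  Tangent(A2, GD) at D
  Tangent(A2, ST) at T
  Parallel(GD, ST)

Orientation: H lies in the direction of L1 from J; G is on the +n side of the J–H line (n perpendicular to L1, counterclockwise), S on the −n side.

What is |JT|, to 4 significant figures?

66.31

The slot axis is L1's direction at -50.8°, so u = (cos -50.8°, sin -50.8°) = (0.6320, -0.7749) and n = (−sin -50.8°, cos -50.8°) = (0.7749, 0.6320). J is at the origin and H lies 65.0 along u from J, so H = 65.0·u = (41.08, -50.37). Tangency of A1 to both parallel lines with radius 13.1 puts G and S at J ± 13.1·n: G = (10.15, 8.280), S = (-10.15, -8.280). Equal radii place D and T the same way about H: D = H + 13.1·n = (51.23, -42.09), T = H − 13.1·n = (30.93, -58.65). Then |JT| = |T − J| = 66.31.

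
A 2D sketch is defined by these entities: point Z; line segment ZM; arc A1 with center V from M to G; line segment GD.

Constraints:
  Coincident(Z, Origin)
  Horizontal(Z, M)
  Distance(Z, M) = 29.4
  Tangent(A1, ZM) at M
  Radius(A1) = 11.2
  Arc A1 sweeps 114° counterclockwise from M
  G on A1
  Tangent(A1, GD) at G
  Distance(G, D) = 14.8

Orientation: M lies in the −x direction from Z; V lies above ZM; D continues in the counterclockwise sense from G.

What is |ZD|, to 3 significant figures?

38.6

Z is at the origin; ZM is horizontal with |ZM| = 29.4 and M on the −x side, so M = (-29.4, 0.00). A1 meets ZM tangentially, so VM is at right angles to ZM, so V = M + (0, 11.2) = (-29.4, 11.2). On A1, M sits at bearing -90° from V; a 114° counterclockwise sweep puts G at bearing 24°, so G = V + 11.2·(cos 24°, sin 24°) = (-19.2, 15.8). The tangent condition forces VG to be normal to GD, so GD runs along (−sin 24°, cos 24°); with |GD| = 14.8, D = (-25.2, 29.3). Then |ZD| = |D − Z| = 38.6.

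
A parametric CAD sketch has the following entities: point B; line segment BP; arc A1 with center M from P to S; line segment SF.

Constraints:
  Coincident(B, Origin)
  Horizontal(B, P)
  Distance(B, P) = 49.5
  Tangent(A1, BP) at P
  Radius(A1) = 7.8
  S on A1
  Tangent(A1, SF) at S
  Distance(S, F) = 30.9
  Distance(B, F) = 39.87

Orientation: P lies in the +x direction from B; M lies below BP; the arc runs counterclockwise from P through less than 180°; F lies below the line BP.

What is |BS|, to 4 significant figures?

43.05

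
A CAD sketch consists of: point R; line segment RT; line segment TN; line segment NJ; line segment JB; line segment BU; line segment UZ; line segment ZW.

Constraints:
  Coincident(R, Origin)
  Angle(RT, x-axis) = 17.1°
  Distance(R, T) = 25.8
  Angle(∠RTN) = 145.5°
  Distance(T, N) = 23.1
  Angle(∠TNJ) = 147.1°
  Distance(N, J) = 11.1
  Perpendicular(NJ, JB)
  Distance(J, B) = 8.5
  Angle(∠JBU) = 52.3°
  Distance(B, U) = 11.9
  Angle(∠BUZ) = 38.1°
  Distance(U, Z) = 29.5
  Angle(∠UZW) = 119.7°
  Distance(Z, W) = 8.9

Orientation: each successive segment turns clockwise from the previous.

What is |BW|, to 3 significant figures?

24.5

R is at the origin; RT runs at 17.1° with length 25.8, so T = (24.7, 7.59). ∠RTN = 145.5° gives TN at -17.4° from the x-axis; with |TN| = 23.1, N = (46.7, 0.678). ∠TNJ = 147.1° gives NJ at -50.3° from the x-axis; with |NJ| = 11.1, J = (53.8, -7.86). NJ is perpendicular to JB, so JB runs at -140°; with |JB| = 8.5, B = (47.3, -13.3). ∠JBU = 52.3° gives BU at 92.0° from the x-axis; with |BU| = 11.9, U = (46.8, -1.40). ∠BUZ = 38.1° gives UZ at -49.9° from the x-axis; with |UZ| = 29.5, Z = (65.8, -24.0). ∠UZW = 119.7° gives ZW at -110° from the x-axis; with |ZW| = 8.9, W = (62.8, -32.3). Then |BW| = |W − B| = 24.5.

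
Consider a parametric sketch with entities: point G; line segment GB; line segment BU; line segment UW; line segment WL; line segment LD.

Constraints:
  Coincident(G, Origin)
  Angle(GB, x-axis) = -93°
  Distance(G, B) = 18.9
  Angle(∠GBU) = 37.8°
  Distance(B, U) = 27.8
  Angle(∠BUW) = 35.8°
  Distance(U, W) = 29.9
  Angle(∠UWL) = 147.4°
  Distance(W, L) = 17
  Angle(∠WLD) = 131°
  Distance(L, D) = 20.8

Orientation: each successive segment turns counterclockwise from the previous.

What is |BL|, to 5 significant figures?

22.808

G is at the origin; GB runs at -93.0° with length 18.9, so B = (-0.98915, -18.874). ∠GBU = 37.8° gives BU at 49.200° from the x-axis; with |BU| = 27.8, U = (17.176, 2.1704). ∠BUW = 35.8° gives UW at -166.60° from the x-axis; with |UW| = 29.9, W = (-11.910, -4.7589). ∠UWL = 147.4° gives WL at -134.00° from the x-axis; with |WL| = 17.0, L = (-23.719, -16.988). Then |BL| = |L − B| = 22.808.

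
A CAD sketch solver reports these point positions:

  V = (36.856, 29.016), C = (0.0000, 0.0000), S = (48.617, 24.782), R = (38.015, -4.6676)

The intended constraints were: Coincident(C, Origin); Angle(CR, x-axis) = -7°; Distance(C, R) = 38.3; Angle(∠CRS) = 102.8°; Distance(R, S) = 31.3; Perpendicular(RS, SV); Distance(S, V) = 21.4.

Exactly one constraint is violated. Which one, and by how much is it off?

Distance(S, V) = 21.4 — off by 8.90.

C = (0.00, 0.00) ✓; CR at -7.000° ✓; |CR| = 38.30 ✓; ∠CRS = 102.8° ✓; |RS| = 31.30 ✓; ∠(RS, SV) = 90.00° ✓; |SV| = 12.50 ✗.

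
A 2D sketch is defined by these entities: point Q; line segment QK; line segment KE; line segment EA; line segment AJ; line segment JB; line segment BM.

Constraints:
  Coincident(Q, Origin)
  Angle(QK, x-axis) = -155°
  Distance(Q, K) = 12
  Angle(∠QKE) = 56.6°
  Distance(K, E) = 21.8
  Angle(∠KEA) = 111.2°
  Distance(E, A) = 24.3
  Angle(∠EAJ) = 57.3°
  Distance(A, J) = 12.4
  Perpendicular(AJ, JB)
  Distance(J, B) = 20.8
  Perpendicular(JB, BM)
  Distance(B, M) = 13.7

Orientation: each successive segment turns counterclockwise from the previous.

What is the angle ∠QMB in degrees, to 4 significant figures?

25.78°

The perpendicularity gives JB at right angles to AJ, so JB runs at -110.1°; with |JB| = 20.8, B = (8.255, -17.07). JB is perpendicular to BM, so BM runs at -20.10°; with |BM| = 13.7, M = (21.12, -21.78). Then cos ∠QMB = MQ·MB / (|MQ||MB|), giving 25.78°.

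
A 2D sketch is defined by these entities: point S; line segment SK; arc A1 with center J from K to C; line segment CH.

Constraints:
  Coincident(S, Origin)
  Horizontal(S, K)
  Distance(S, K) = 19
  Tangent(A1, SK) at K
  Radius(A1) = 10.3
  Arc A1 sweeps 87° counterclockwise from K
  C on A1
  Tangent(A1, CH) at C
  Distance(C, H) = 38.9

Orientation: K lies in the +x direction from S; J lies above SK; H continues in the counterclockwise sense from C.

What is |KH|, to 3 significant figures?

50.1

S is at the origin; SK is horizontal with |SK| = 19.0 and K on the +x side, so K = (19.0, 0.00). The tangent condition forces JK to be normal to SK, so J = K + (0, 10.3) = (19.0, 10.3). On A1, K sits at bearing -90° from J; an 87° counterclockwise sweep puts C at bearing -3°, so C = J + 10.3·(cos -3°, sin -3°) = (29.3, 9.76). A1 meets CH tangentially, so JC is at right angles to CH, so CH runs along (−sin -3°, cos -3°); with |CH| = 38.9, H = (31.3, 48.6). Then |KH| = |H − K| = 50.1.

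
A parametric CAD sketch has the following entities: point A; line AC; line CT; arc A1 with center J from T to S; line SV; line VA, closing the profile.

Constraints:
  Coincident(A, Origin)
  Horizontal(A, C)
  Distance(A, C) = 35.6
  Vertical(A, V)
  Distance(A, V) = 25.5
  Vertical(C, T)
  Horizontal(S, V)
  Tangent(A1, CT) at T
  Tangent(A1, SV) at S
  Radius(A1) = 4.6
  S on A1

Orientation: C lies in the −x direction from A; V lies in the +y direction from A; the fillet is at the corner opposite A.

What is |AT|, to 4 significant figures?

41.28

A is at the origin; AC is horizontal with |AC| = 35.6 and C on the −x side, so C = (-35.60, 0.000). A and V share the same x with |AV| = 25.5 and V on the +y side, so V = (0.000, 25.50). The virtual corner opposite A is at (-35.60, 25.50). The tangent condition forces JT to be normal to CT and the tangent condition forces JS to be normal to SV, with radius 4.6, so the center J sits 4.6 in from both sides at J = (-31.00, 20.90). That places the tangent points at T = (-35.60, 20.90) on CT and S = (-31.00, 25.50) on SV. Then |AT| = |T − A| = 41.28.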